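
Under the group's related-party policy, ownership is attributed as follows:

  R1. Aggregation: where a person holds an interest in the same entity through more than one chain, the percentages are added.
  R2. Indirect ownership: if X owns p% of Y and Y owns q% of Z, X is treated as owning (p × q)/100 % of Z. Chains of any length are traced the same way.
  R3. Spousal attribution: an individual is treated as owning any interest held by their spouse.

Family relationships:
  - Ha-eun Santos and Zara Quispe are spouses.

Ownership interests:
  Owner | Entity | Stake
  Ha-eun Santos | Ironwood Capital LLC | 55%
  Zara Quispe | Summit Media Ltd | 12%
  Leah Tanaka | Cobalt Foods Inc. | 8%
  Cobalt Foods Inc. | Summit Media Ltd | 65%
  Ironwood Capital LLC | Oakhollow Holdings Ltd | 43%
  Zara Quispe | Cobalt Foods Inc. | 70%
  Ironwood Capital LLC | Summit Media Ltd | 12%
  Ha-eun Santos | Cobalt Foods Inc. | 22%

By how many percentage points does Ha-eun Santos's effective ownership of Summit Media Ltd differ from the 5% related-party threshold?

By spousal attribution (R3), Ha-eun Santos is treated as also owning Zara Quispe's interest in Cobalt Foods Inc, giving 22% + 70% = 92%.
By spousal attribution (R3), Ha-eun Santos is treated as owning Zara Quispe's 12% interest in Summit Media Ltd.
Chain via Ironwood Capital LLC (R2): 55% × 12% = 6.6% of Summit Media Ltd.
Chain via Cobalt Foods Inc. (R2): 92% × 65% = 59.8% of Summit Media Ltd.
Direct interest in Summit Media Ltd: 12%.
Aggregating (R1): 6.6% + 59.8% + 12% = 78.4%.
78.4% exceeds the 5% threshold by 73.4 percentage points.

73.4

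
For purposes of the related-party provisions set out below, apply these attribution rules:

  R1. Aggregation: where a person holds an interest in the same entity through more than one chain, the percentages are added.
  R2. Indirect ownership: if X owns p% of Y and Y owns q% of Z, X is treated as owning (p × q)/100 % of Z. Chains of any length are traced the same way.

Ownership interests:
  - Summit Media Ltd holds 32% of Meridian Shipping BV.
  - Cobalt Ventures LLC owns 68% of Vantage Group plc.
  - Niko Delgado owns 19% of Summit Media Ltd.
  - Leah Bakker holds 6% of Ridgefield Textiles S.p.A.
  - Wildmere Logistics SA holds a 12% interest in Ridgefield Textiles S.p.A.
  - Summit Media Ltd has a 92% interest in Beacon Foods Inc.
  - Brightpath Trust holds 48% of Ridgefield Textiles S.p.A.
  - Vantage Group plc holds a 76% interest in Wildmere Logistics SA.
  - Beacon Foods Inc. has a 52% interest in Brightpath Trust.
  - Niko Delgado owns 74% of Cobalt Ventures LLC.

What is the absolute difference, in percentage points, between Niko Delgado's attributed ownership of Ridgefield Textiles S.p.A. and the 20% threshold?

Chain via Summit Media Ltd → Beacon Foods Inc. → Brightpath Trust (R2): 19% × 92% × 52% × 48% = 4.363008% of Ridgefield Textiles S.p.A.
Chain via Cobalt Ventures LLC → Vantage Group plc → Wildmere Logistics SA (R2): 74% × 68% × 76% × 12% = 4.589184% of Ridgefield Textiles S.p.A.
Aggregating (R1): 4.363008% + 4.589184% = 8.952192%.
8.952192% falls short of the 20% threshold by 11.047808 percentage points.

11.047808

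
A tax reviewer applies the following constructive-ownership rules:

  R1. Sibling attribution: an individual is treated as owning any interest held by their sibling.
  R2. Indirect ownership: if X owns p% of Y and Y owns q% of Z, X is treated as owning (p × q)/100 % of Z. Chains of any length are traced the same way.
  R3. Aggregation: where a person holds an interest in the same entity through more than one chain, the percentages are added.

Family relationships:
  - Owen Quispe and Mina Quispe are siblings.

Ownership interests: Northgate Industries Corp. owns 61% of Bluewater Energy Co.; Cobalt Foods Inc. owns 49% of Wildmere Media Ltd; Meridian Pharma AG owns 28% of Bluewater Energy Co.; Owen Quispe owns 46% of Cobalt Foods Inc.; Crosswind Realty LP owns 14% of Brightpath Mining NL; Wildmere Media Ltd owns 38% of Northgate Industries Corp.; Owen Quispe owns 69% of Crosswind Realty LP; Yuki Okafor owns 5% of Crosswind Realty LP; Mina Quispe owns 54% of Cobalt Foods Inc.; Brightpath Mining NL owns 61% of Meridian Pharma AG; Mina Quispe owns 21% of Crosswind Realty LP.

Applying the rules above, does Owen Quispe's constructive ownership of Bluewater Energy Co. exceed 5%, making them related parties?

Yes

By sibling attribution (R1), Owen Quispe is treated as also owning Mina Quispe's interest in Cobalt Foods Inc, giving 46% + 54% = 100%.
By sibling attribution (R1), Owen Quispe is treated as also owning Mina Quispe's interest in Crosswind Realty LP, giving 69% + 21% = 90%.
Chain via Cobalt Foods Inc. → Wildmere Media Ltd → Northgate Industries Corp. (R2): 100% × 49% × 38% × 61% = 11.3582% of Bluewater Energy Co.
Chain via Crosswind Realty LP → Brightpath Mining NL → Meridian Pharma AG (R2): 90% × 14% × 61% × 28% = 2.15208% of Bluewater Energy Co.
Aggregating (R3): 11.3582% + 2.15208% = 13.51028%.
13.51028% exceeds the 5% threshold, so Owen is a related party to Bluewater Energy Co.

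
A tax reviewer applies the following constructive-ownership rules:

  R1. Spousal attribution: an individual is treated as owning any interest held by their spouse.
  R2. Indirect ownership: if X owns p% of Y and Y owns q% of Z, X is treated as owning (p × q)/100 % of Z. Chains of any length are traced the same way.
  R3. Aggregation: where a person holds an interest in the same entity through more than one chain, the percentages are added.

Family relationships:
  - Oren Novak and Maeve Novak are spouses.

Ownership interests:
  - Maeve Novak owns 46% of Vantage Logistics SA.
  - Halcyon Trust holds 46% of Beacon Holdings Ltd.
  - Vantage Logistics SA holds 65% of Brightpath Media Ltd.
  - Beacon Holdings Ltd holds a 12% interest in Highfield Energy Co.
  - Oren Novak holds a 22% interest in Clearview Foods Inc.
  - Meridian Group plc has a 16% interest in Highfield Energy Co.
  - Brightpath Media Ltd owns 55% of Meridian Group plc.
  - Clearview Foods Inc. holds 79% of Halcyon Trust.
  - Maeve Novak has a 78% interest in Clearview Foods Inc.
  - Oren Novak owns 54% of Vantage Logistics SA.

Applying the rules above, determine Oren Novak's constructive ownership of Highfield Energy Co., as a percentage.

By spousal attribution (R1), Oren Novak is treated as also owning Maeve Novak's interest in Vantage Logistics SA, giving 54% + 46% = 100%.
By spousal attribution (R1), Oren Novak is treated as also owning Maeve Novak's interest in Clearview Foods Inc, giving 22% + 78% = 100%.
Chain via Vantage Logistics SA → Brightpath Media Ltd → Meridian Group plc (R2): 100% × 65% × 55% × 16% = 5.72% of Highfield Energy Co.
Chain via Clearview Foods Inc. → Halcyon Trust → Beacon Holdings Ltd (R2): 100% × 79% × 46% × 12% = 4.3608% of Highfield Energy Co.
Aggregating (R3): 5.72% + 4.3608% = 10.0808%.

10.0808%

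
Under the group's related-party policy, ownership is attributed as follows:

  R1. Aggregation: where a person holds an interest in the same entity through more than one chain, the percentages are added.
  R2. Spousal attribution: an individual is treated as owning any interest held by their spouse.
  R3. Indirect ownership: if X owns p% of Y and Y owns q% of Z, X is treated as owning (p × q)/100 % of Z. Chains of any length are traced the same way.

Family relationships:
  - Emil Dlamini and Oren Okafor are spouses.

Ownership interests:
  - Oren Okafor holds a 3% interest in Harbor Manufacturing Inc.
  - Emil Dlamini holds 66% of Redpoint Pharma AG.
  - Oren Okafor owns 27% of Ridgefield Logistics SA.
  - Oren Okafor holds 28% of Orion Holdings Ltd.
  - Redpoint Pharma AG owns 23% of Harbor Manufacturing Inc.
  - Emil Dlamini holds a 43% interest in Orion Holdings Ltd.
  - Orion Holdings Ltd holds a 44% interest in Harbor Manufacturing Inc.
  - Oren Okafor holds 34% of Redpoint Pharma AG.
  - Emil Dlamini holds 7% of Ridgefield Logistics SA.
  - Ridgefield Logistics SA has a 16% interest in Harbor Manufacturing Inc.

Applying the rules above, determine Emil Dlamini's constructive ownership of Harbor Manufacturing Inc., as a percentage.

By spousal attribution (R2), Emil Dlamini is treated as also owning Oren Okafor's interest in Redpoint Pharma AG, giving 66% + 34% = 100%.
By spousal attribution (R2), Emil Dlamini is treated as also owning Oren Okafor's interest in Ridgefield Logistics SA, giving 7% + 27% = 34%.
By spousal attribution (R2), Emil Dlamini is treated as also owning Oren Okafor's interest in Orion Holdings Ltd, giving 43% + 28% = 71%.
By spousal attribution (R2), Emil Dlamini is treated as owning Oren Okafor's 3% interest in Harbor Manufacturing Inc.
Chain via Redpoint Pharma AG (R3): 100% × 23% = 23% of Harbor Manufacturing Inc.
Chain via Ridgefield Logistics SA (R3): 34% × 16% = 5.44% of Harbor Manufacturing Inc.
Chain via Orion Holdings Ltd (R3): 71% × 44% = 31.24% of Harbor Manufacturing Inc.
Direct interest in Harbor Manufacturing Inc: 3%.
Aggregating (R1): 23% + 5.44% + 31.24% + 3% = 62.68%.

62.68%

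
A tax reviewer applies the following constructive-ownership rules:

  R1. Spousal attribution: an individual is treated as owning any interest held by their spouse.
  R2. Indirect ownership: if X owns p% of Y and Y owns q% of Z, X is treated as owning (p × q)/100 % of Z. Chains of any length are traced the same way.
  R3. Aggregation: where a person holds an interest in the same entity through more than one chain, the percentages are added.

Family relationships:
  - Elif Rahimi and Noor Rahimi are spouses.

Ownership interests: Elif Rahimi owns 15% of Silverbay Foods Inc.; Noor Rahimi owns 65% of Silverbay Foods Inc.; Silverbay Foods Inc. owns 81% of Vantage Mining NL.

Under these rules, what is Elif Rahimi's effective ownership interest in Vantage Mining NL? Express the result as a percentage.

By spousal attribution (R1), Elif Rahimi is treated as also owning Noor Rahimi's interest in Silverbay Foods Inc, giving 15% + 65% = 80%.
Chain via Silverbay Foods Inc. (R2): 80% × 81% = 64.8% of Vantage Mining NL.

64.8%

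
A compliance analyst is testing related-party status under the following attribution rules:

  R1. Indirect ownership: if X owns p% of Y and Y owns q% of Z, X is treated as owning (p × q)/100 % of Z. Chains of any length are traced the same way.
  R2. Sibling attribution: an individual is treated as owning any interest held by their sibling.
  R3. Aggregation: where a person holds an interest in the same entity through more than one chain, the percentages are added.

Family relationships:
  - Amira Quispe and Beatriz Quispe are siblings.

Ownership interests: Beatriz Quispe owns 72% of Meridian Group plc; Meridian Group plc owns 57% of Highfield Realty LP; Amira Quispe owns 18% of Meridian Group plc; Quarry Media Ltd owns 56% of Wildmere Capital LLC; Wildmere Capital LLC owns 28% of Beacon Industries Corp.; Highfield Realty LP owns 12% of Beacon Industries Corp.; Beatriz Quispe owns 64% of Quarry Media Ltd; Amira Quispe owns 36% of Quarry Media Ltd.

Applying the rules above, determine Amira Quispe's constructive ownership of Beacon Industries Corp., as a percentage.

By sibling attribution (R2), Amira Quispe is treated as also owning Beatriz Quispe's interest in Meridian Group plc, giving 18% + 72% = 90%.
By sibling attribution (R2), Amira Quispe is treated as also owning Beatriz Quispe's interest in Quarry Media Ltd, giving 36% + 64% = 100%.
Chain via Meridian Group plc → Highfield Realty LP (R1): 90% × 57% × 12% = 6.156% of Beacon Industries Corp.
Chain via Quarry Media Ltd → Wildmere Capital LLC (R1): 100% × 56% × 28% = 15.68% of Beacon Industries Corp.
Aggregating (R3): 6.156% + 15.68% = 21.836%.

21.836%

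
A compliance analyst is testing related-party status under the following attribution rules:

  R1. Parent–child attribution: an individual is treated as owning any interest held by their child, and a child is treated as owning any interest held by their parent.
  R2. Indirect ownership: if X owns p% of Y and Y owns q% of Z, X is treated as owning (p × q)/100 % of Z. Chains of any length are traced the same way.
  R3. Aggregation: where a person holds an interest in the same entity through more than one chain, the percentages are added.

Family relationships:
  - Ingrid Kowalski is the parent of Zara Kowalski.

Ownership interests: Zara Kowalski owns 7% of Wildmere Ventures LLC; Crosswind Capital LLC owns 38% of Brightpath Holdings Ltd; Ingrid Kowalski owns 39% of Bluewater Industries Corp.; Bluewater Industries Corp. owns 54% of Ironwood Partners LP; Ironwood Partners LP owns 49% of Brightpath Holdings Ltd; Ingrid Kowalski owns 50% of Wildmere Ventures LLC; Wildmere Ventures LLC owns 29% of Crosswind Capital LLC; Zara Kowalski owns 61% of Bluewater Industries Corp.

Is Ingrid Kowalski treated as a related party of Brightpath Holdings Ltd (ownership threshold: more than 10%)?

Yes

By parent–child attribution (R1), Ingrid Kowalski is treated as also owning Zara Kowalski's interest in Wildmere Ventures LLC, giving 50% + 7% = 57%.
By parent–child attribution (R1), Ingrid Kowalski is treated as also owning Zara Kowalski's interest in Bluewater Industries Corp, giving 39% + 61% = 100%.
Chain via Wildmere Ventures LLC → Crosswind Capital LLC (R2): 57% × 29% × 38% = 6.2814% of Brightpath Holdings Ltd.
Chain via Bluewater Industries Corp. → Ironwood Partners LP (R2): 100% × 54% × 49% = 26.46% of Brightpath Holdings Ltd.
Aggregating (R3): 6.2814% + 26.46% = 32.7414%.
32.7414% exceeds the 10% threshold, so Ingrid is a related party to Brightpath Holdings Ltd.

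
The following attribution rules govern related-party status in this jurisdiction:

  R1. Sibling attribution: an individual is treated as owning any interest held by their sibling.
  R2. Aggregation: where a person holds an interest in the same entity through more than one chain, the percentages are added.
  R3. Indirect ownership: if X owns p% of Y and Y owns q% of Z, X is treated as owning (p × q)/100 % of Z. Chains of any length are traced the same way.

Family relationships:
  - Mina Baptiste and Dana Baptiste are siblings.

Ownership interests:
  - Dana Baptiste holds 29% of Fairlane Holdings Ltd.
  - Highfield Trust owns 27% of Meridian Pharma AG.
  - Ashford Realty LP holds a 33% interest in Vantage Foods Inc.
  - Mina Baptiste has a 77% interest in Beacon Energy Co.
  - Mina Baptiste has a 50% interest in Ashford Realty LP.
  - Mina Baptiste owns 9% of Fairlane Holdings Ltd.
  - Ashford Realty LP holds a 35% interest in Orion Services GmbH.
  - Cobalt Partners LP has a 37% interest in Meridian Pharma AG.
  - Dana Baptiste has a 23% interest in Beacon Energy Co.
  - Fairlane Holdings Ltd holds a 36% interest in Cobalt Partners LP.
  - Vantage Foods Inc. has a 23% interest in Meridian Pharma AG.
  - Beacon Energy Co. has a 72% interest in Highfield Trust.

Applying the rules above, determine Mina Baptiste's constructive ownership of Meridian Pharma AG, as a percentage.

28.2966%

By sibling attribution (R1), Mina Baptiste is treated as also owning Dana Baptiste's interest in Fairlane Holdings Ltd, giving 9% + 29% = 38%.
By sibling attribution (R1), Mina Baptiste is treated as also owning Dana Baptiste's interest in Beacon Energy Co, giving 77% + 23% = 100%.
Chain via Ashford Realty LP → Vantage Foods Inc. (R3): 50% × 33% × 23% = 3.795% of Meridian Pharma AG.
Chain via Fairlane Holdings Ltd → Cobalt Partners LP (R3): 38% × 36% × 37% = 5.0616% of Meridian Pharma AG.
Chain via Beacon Energy Co. → Highfield Trust (R3): 100% × 72% × 27% = 19.44% of Meridian Pharma AG.
Aggregating (R2): 3.795% + 5.0616% + 19.44% = 28.2966%.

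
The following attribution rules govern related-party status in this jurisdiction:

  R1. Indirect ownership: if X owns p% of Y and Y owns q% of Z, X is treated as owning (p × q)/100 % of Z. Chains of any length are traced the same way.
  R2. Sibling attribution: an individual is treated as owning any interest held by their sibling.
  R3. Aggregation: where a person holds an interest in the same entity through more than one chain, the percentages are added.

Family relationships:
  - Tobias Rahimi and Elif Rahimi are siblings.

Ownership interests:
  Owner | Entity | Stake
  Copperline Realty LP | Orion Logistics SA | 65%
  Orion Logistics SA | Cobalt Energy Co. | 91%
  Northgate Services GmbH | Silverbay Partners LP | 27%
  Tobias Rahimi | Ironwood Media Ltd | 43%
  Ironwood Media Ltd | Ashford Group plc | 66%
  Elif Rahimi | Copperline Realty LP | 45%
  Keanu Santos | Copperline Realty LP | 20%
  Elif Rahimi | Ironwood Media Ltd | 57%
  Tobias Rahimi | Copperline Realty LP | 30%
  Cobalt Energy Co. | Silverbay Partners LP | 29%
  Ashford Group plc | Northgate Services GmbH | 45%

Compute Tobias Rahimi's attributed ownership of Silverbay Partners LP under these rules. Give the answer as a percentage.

20.884125%

By sibling attribution (R2), Tobias Rahimi is treated as also owning Elif Rahimi's interest in Ironwood Media Ltd, giving 43% + 57% = 100%.
By sibling attribution (R2), Tobias Rahimi is treated as also owning Elif Rahimi's interest in Copperline Realty LP, giving 30% + 45% = 75%.
Chain via Ironwood Media Ltd → Ashford Group plc → Northgate Services GmbH (R1): 100% × 66% × 45% × 27% = 8.019% of Silverbay Partners LP.
Chain via Copperline Realty LP → Orion Logistics SA → Cobalt Energy Co. (R1): 75% × 65% × 91% × 29% = 12.865125% of Silverbay Partners LP.
Aggregating (R3): 8.019% + 12.865125% = 20.884125%.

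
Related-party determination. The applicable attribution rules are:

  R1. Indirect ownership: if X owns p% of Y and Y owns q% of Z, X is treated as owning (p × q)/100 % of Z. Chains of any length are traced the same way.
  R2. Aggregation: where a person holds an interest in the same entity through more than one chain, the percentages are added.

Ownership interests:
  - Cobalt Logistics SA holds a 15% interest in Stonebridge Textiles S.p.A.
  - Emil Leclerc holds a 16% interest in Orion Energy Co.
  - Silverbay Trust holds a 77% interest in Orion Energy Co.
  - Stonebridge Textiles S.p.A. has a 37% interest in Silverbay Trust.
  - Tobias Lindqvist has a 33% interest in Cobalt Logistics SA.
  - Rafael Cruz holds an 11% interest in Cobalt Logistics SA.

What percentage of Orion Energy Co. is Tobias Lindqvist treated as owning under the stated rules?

1.410255%

Chain via Cobalt Logistics SA → Stonebridge Textiles S.p.A. → Silverbay Trust (R1): 33% × 15% × 37% × 77% = 1.410255% of Orion Energy Co.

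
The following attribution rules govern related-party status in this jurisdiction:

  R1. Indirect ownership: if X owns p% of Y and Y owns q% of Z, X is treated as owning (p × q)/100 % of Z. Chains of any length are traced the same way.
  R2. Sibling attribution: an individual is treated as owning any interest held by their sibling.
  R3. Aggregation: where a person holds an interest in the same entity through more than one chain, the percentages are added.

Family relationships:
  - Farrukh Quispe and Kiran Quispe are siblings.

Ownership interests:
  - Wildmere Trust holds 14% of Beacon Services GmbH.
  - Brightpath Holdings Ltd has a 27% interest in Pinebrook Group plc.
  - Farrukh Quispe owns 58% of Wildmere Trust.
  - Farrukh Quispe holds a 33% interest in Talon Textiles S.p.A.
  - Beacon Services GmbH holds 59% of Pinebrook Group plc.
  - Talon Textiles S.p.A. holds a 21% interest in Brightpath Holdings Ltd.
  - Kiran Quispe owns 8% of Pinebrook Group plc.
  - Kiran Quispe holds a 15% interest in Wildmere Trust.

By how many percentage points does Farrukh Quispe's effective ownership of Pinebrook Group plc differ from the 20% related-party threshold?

4.0991

By sibling attribution (R2), Farrukh Quispe is treated as also owning Kiran Quispe's interest in Wildmere Trust, giving 58% + 15% = 73%.
By sibling attribution (R2), Farrukh Quispe is treated as owning Kiran Quispe's 8% interest in Pinebrook Group plc.
Chain via Talon Textiles S.p.A. → Brightpath Holdings Ltd (R1): 33% × 21% × 27% = 1.8711% of Pinebrook Group plc.
Chain via Wildmere Trust → Beacon Services GmbH (R1): 73% × 14% × 59% = 6.0298% of Pinebrook Group plc.
Direct interest in Pinebrook Group plc: 8%.
Aggregating (R3): 1.8711% + 6.0298% + 8% = 15.9009%.
15.9009% falls short of the 20% threshold by 4.0991 percentage points.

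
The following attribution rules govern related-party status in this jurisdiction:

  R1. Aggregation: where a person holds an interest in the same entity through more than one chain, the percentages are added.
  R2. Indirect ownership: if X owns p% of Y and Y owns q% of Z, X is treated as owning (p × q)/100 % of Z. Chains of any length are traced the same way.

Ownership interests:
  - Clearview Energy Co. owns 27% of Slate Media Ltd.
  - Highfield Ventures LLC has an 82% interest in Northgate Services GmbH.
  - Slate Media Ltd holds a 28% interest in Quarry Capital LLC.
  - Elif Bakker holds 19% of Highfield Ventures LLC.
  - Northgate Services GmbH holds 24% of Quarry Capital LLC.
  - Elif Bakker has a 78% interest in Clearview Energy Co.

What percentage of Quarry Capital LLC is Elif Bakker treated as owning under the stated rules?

Chain via Clearview Energy Co. → Slate Media Ltd (R2): 78% × 27% × 28% = 5.8968% of Quarry Capital LLC.
Chain via Highfield Ventures LLC → Northgate Services GmbH (R2): 19% × 82% × 24% = 3.7392% of Quarry Capital LLC.
Aggregating (R1): 5.8968% + 3.7392% = 9.636%.

9.636%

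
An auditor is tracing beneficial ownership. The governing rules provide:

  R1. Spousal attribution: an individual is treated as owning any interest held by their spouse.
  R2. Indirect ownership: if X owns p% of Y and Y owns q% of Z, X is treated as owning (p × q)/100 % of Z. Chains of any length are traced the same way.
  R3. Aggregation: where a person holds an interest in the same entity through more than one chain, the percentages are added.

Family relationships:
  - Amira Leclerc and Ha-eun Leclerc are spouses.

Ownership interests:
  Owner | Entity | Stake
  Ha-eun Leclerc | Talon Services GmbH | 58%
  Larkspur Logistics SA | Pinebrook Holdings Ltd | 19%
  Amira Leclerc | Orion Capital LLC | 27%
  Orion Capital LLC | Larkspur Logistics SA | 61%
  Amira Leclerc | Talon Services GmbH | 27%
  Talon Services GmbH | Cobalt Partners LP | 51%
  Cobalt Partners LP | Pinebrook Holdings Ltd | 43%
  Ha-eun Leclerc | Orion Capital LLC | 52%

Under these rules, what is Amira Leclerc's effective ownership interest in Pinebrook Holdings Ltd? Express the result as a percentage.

27.7966%

By spousal attribution (R1), Amira Leclerc is treated as also owning Ha-eun Leclerc's interest in Orion Capital LLC, giving 27% + 52% = 79%.
By spousal attribution (R1), Amira Leclerc is treated as also owning Ha-eun Leclerc's interest in Talon Services GmbH, giving 27% + 58% = 85%.
Chain via Orion Capital LLC → Larkspur Logistics SA (R2): 79% × 61% × 19% = 9.1561% of Pinebrook Holdings Ltd.
Chain via Talon Services GmbH → Cobalt Partners LP (R2): 85% × 51% × 43% = 18.6405% of Pinebrook Holdings Ltd.
Aggregating (R3): 9.1561% + 18.6405% = 27.7966%.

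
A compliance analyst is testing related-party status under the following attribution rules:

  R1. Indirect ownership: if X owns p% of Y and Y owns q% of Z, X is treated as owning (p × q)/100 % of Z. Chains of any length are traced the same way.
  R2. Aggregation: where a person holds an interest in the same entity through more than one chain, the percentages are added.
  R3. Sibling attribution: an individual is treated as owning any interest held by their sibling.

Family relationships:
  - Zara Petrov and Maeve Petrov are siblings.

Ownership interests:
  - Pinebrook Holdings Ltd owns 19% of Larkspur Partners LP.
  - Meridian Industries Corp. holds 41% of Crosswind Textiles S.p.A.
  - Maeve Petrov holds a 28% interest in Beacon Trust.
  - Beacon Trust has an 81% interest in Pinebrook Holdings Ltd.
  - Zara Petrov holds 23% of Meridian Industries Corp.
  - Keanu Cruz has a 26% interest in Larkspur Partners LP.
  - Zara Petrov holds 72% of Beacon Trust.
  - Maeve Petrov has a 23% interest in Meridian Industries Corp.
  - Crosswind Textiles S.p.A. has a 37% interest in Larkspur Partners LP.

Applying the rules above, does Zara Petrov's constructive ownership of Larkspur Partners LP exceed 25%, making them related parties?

No

By sibling attribution (R3), Zara Petrov is treated as also owning Maeve Petrov's interest in Beacon Trust, giving 72% + 28% = 100%.
By sibling attribution (R3), Zara Petrov is treated as also owning Maeve Petrov's interest in Meridian Industries Corp, giving 23% + 23% = 46%.
Chain via Beacon Trust → Pinebrook Holdings Ltd (R1): 100% × 81% × 19% = 15.39% of Larkspur Partners LP.
Chain via Meridian Industries Corp. → Crosswind Textiles S.p.A. (R1): 46% × 41% × 37% = 6.9782% of Larkspur Partners LP.
Aggregating (R2): 15.39% + 6.9782% = 22.3682%.
22.3682% does not exceed the 25% threshold, so Zara is not a related party to Larkspur Partners LP.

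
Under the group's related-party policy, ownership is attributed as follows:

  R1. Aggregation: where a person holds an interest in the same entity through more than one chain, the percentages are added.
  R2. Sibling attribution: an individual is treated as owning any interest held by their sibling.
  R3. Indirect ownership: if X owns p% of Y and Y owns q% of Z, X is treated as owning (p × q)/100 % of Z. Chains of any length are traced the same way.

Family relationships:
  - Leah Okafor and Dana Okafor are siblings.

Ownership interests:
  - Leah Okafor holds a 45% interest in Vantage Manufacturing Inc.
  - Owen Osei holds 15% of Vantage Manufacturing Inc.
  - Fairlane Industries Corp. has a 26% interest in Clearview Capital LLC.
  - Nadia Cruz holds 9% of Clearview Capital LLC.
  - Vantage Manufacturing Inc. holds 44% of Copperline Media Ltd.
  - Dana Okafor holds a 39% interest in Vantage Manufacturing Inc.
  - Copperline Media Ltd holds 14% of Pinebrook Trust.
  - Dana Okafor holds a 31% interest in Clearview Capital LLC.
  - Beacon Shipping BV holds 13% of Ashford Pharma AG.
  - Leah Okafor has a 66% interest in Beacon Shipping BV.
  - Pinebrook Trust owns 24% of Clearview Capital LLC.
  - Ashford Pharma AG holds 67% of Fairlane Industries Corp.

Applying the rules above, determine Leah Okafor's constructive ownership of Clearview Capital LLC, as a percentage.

33.736492%

By sibling attribution (R2), Leah Okafor is treated as also owning Dana Okafor's interest in Vantage Manufacturing Inc, giving 45% + 39% = 84%.
By sibling attribution (R2), Leah Okafor is treated as owning Dana Okafor's 31% interest in Clearview Capital LLC.
Chain via Beacon Shipping BV → Ashford Pharma AG → Fairlane Industries Corp. (R3): 66% × 13% × 67% × 26% = 1.494636% of Clearview Capital LLC.
Chain via Vantage Manufacturing Inc. → Copperline Media Ltd → Pinebrook Trust (R3): 84% × 44% × 14% × 24% = 1.241856% of Clearview Capital LLC.
Direct interest in Clearview Capital LLC: 31%.
Aggregating (R1): 1.494636% + 1.241856% + 31% = 33.736492%.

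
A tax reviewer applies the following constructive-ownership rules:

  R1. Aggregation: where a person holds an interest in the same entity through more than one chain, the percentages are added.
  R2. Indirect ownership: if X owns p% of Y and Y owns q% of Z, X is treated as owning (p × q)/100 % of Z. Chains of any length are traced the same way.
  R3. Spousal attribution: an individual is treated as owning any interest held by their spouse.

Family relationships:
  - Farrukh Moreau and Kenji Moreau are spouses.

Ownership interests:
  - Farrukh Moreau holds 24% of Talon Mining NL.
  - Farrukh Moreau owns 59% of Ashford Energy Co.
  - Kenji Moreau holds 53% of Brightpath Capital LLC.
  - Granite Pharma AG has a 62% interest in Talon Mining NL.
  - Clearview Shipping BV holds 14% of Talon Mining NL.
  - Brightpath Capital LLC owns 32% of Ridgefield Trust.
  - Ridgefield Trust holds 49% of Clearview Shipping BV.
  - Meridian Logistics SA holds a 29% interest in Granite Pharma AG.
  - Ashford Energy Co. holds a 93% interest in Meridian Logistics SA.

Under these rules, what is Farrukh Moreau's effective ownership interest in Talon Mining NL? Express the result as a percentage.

By spousal attribution (R3), Farrukh Moreau is treated as owning Kenji Moreau's 53% interest in Brightpath Capital LLC.
Chain via Ashford Energy Co. → Meridian Logistics SA → Granite Pharma AG (R2): 59% × 93% × 29% × 62% = 9.865626% of Talon Mining NL.
Direct interest in Talon Mining NL: 24%.
Chain via Brightpath Capital LLC → Ridgefield Trust → Clearview Shipping BV (R2): 53% × 32% × 49% × 14% = 1.163456% of Talon Mining NL.
Aggregating (R1): 9.865626% + 24% + 1.163456% = 35.029082%.

35.029082%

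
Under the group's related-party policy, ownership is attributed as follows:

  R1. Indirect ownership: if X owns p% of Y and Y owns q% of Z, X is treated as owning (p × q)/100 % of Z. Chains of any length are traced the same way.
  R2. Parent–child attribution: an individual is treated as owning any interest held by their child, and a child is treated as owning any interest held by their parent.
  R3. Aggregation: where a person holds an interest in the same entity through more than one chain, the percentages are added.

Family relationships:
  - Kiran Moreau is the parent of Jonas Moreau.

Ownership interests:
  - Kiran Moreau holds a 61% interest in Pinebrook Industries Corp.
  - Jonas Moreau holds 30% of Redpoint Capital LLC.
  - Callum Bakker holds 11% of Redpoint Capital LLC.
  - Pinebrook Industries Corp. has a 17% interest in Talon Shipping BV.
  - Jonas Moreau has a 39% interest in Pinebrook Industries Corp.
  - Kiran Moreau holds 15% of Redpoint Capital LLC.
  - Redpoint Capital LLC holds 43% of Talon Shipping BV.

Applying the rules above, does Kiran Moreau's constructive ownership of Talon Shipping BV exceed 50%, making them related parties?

No

By parent–child attribution (R2), Kiran Moreau is treated as also owning Jonas Moreau's interest in Pinebrook Industries Corp, giving 61% + 39% = 100%.
By parent–child attribution (R2), Kiran Moreau is treated as also owning Jonas Moreau's interest in Redpoint Capital LLC, giving 15% + 30% = 45%.
Chain via Pinebrook Industries Corp. (R1): 100% × 17% = 17% of Talon Shipping BV.
Chain via Redpoint Capital LLC (R1): 45% × 43% = 19.35% of Talon Shipping BV.
Aggregating (R3): 17% + 19.35% = 36.35%.
36.35% does not exceed the 50% threshold, so Kiran is not a related party to Talon Shipping BV.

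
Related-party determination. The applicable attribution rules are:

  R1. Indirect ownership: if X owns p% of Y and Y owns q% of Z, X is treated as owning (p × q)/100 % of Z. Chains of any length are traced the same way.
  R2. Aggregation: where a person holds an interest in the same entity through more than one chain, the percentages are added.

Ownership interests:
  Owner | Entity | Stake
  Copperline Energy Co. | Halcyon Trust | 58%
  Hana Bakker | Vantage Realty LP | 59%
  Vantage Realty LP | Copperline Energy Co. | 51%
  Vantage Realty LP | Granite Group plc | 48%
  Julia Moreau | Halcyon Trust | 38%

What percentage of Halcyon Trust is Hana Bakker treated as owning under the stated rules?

Chain via Vantage Realty LP → Copperline Energy Co. (R1): 59% × 51% × 58% = 17.4522% of Halcyon Trust.

17.4522%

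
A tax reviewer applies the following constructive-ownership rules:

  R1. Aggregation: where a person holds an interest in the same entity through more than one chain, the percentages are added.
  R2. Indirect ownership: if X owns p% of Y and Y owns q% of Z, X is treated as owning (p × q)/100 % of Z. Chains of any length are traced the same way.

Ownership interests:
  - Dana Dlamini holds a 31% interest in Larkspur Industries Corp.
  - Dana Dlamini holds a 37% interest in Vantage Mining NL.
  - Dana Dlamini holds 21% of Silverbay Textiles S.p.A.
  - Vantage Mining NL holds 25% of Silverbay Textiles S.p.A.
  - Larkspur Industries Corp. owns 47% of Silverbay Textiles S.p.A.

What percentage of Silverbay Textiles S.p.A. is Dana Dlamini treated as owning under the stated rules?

44.82%

Chain via Larkspur Industries Corp. (R2): 31% × 47% = 14.57% of Silverbay Textiles S.p.A.
Chain via Vantage Mining NL (R2): 37% × 25% = 9.25% of Silverbay Textiles S.p.A.
Direct interest in Silverbay Textiles S.p.A: 21%.
Aggregating (R1): 14.57% + 9.25% + 21% = 44.82%.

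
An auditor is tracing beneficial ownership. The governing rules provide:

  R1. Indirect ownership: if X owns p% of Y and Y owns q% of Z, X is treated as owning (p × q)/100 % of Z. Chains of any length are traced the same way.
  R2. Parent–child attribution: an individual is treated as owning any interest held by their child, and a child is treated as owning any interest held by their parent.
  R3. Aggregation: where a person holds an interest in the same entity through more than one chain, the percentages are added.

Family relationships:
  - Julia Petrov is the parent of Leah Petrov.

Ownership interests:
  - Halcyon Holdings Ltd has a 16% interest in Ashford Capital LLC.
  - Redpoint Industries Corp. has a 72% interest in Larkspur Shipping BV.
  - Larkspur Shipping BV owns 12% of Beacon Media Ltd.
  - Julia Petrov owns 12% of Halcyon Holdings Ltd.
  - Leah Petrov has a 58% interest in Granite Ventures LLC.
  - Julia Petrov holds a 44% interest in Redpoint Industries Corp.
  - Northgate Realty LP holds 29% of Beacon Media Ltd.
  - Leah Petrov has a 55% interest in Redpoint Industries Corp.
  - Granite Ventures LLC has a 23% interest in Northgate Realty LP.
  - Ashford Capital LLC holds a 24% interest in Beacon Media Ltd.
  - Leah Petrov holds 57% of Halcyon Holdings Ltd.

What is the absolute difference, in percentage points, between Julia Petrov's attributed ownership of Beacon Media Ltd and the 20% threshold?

4.9282

By parent–child attribution (R2), Julia Petrov is treated as also owning Leah Petrov's interest in Halcyon Holdings Ltd, giving 12% + 57% = 69%.
By parent–child attribution (R2), Julia Petrov is treated as also owning Leah Petrov's interest in Redpoint Industries Corp, giving 44% + 55% = 99%.
By parent–child attribution (R2), Julia Petrov is treated as owning Leah Petrov's 58% interest in Granite Ventures LLC.
Chain via Halcyon Holdings Ltd → Ashford Capital LLC (R1): 69% × 16% × 24% = 2.6496% of Beacon Media Ltd.
Chain via Redpoint Industries Corp. → Larkspur Shipping BV (R1): 99% × 72% × 12% = 8.5536% of Beacon Media Ltd.
Chain via Granite Ventures LLC → Northgate Realty LP (R1): 58% × 23% × 29% = 3.8686% of Beacon Media Ltd.
Aggregating (R3): 2.6496% + 8.5536% + 3.8686% = 15.0718%.
15.0718% falls short of the 20% threshold by 4.9282 percentage points.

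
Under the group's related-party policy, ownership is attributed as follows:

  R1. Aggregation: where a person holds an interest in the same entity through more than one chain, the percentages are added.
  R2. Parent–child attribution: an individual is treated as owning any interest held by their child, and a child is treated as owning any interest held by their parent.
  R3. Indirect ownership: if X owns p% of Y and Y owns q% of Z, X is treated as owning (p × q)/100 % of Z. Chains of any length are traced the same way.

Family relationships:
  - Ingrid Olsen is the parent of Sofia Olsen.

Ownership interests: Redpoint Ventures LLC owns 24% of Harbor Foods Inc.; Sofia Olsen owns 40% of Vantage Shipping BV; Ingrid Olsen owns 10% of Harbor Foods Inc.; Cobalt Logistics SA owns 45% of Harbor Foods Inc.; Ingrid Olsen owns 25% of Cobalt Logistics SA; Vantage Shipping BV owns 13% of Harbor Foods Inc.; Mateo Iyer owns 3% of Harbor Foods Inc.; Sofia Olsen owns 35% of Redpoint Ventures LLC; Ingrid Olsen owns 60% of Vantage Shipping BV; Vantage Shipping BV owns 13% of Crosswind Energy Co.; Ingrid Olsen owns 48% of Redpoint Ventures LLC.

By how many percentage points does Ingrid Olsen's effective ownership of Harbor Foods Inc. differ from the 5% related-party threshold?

By parent–child attribution (R2), Ingrid Olsen is treated as also owning Sofia Olsen's interest in Vantage Shipping BV, giving 60% + 40% = 100%.
By parent–child attribution (R2), Ingrid Olsen is treated as also owning Sofia Olsen's interest in Redpoint Ventures LLC, giving 48% + 35% = 83%.
Chain via Vantage Shipping BV (R3): 100% × 13% = 13% of Harbor Foods Inc.
Chain via Cobalt Logistics SA (R3): 25% × 45% = 11.25% of Harbor Foods Inc.
Chain via Redpoint Ventures LLC (R3): 83% × 24% = 19.92% of Harbor Foods Inc.
Direct interest in Harbor Foods Inc: 10%.
Aggregating (R1): 13% + 11.25% + 19.92% + 10% = 54.17%.
54.17% exceeds the 5% threshold by 49.17 percentage points.

49.17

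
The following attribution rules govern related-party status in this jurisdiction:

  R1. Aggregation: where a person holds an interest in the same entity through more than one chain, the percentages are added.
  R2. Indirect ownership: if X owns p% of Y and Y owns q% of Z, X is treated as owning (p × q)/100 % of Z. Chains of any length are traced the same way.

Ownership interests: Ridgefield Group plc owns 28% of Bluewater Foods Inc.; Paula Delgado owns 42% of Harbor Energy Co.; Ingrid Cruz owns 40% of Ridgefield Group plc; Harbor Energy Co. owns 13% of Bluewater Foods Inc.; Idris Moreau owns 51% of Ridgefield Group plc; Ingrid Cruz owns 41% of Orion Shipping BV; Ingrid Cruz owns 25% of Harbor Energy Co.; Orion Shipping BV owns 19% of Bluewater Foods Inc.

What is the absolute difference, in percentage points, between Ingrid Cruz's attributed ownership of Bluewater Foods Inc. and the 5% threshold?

Chain via Harbor Energy Co. (R2): 25% × 13% = 3.25% of Bluewater Foods Inc.
Chain via Ridgefield Group plc (R2): 40% × 28% = 11.2% of Bluewater Foods Inc.
Chain via Orion Shipping BV (R2): 41% × 19% = 7.79% of Bluewater Foods Inc.
Aggregating (R1): 3.25% + 11.2% + 7.79% = 22.24%.
22.24% exceeds the 5% threshold by 17.24 percentage points.

17.24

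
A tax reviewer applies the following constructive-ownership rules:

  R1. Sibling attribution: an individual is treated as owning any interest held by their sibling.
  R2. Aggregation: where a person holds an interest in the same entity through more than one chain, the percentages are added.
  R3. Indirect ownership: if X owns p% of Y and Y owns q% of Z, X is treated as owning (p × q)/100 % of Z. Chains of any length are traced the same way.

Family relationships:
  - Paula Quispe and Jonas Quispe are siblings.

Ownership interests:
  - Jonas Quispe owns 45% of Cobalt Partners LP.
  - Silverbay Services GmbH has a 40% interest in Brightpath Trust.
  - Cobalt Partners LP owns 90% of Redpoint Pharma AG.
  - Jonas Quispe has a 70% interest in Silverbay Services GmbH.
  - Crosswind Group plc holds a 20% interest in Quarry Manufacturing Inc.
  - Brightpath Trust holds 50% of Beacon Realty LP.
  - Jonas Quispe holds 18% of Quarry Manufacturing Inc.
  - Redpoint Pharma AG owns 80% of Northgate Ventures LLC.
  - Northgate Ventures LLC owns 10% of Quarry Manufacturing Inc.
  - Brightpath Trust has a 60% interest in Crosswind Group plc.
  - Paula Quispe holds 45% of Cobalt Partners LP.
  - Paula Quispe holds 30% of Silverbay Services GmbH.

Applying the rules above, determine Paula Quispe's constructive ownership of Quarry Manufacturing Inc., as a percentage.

By sibling attribution (R1), Paula Quispe is treated as also owning Jonas Quispe's interest in Cobalt Partners LP, giving 45% + 45% = 90%.
By sibling attribution (R1), Paula Quispe is treated as also owning Jonas Quispe's interest in Silverbay Services GmbH, giving 30% + 70% = 100%.
By sibling attribution (R1), Paula Quispe is treated as owning Jonas Quispe's 18% interest in Quarry Manufacturing Inc.
Chain via Cobalt Partners LP → Redpoint Pharma AG → Northgate Ventures LLC (R3): 90% × 90% × 80% × 10% = 6.48% of Quarry Manufacturing Inc.
Chain via Silverbay Services GmbH → Brightpath Trust → Crosswind Group plc (R3): 100% × 40% × 60% × 20% = 4.8% of Quarry Manufacturing Inc.
Direct interest in Quarry Manufacturing Inc: 18%.
Aggregating (R2): 6.48% + 4.8% + 18% = 29.28%.

29.28%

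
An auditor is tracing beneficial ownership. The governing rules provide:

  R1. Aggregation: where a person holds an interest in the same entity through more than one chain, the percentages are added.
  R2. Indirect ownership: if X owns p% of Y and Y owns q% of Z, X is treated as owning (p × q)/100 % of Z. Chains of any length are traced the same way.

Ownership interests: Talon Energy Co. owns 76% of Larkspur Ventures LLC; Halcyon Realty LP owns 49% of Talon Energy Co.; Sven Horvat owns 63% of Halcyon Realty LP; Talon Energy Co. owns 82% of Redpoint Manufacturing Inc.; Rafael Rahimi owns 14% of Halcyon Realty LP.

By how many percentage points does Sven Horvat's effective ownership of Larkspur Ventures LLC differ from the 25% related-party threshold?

1.5388

Chain via Halcyon Realty LP → Talon Energy Co. (R2): 63% × 49% × 76% = 23.4612% of Larkspur Ventures LLC.
23.4612% falls short of the 25% threshold by 1.5388 percentage points.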